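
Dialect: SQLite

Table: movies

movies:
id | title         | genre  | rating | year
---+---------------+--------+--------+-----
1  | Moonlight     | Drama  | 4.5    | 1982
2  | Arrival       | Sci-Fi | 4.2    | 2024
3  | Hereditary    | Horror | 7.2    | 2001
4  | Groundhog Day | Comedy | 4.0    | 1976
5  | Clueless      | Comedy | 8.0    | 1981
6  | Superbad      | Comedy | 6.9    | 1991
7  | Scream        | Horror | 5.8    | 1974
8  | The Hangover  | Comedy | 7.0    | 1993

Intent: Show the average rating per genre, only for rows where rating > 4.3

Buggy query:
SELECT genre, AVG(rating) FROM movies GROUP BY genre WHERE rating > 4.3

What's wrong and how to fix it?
Bug: Row-level WHERE must come before GROUP BY in the clause order

Fix: Move the WHERE clause before GROUP BY

Corrected query:
SELECT genre, AVG(rating) FROM movies WHERE rating > 4.3 GROUP BY genre

Result:
genre  | AVG(rating)
-------+------------
Comedy | 7.3        
Drama  | 4.5        
Horror | 6.5        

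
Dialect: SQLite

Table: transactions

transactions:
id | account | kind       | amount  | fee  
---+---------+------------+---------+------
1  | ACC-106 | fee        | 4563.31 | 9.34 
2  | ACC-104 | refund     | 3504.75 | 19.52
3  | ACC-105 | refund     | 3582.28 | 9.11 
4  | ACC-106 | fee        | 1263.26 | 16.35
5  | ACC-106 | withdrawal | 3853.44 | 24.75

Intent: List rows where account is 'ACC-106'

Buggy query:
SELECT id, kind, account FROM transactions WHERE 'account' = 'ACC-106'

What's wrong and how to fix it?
Bug: 'account' in single quotes is a string literal, not the column; the comparison is literal-vs-literal and never true

Fix: Remove the quotes around the column name (or use double quotes for an identifier)

Corrected query:
SELECT id, kind, account FROM transactions WHERE account = 'ACC-106'

Result:
id | kind       | account
---+------------+--------
1  | fee        | ACC-106
4  | fee        | ACC-106
5  | withdrawal | ACC-106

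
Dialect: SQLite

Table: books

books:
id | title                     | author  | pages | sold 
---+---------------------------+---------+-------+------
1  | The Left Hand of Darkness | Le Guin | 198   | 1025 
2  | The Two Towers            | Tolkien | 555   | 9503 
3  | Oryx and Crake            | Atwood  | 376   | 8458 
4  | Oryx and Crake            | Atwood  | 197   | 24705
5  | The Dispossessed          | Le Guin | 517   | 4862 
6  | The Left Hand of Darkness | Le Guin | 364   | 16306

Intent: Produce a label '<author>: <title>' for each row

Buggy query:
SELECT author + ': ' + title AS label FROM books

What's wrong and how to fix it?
Bug: SQLite uses || for string concatenation; + coerces text to numbers (yielding 0)

Fix: Use the || operator for string concatenation

Corrected query:
SELECT author || ': ' || title AS label FROM books

Result:
label                             
----------------------------------
Le Guin: The Left Hand of Darkness
Tolkien: The Two Towers           
Atwood: Oryx and Crake            
Atwood: Oryx and Crake            
Le Guin: The Dispossessed         
Le Guin: The Left Hand of Darkness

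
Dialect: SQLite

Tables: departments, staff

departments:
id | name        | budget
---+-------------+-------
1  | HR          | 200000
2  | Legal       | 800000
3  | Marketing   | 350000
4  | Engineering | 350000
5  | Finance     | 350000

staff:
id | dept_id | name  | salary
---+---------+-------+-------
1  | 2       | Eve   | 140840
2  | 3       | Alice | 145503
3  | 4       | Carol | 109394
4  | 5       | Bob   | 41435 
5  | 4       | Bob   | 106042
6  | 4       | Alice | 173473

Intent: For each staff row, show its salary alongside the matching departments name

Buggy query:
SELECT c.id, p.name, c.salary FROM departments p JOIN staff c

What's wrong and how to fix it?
Bug: Missing join condition: each staff row is matched to all departments rows instead of just its own

Fix: Add ON c.dept_id = p.id to the JOIN

Corrected query:
SELECT c.id, p.name, c.salary FROM departments p JOIN staff c ON c.dept_id = p.id

Result:
id | name        | salary
---+-------------+-------
1  | Legal       | 140840
2  | Marketing   | 145503
3  | Engineering | 109394
4  | Finance     | 41435 
5  | Engineering | 106042
6  | Engineering | 173473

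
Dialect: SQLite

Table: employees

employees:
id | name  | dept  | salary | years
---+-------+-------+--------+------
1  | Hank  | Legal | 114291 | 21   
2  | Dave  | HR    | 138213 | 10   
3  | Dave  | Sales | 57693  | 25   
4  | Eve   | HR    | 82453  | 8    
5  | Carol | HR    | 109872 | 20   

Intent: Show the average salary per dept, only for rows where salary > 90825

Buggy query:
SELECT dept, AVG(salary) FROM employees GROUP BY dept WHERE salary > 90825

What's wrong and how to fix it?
Bug: Row-level WHERE must come before GROUP BY in the clause order

Fix: Place WHERE between FROM and GROUP BY

Corrected query:
SELECT dept, AVG(salary) FROM employees WHERE salary > 90825 GROUP BY dept

Result:
dept  | AVG(salary)
------+------------
HR    | 124042.5   
Legal | 114291     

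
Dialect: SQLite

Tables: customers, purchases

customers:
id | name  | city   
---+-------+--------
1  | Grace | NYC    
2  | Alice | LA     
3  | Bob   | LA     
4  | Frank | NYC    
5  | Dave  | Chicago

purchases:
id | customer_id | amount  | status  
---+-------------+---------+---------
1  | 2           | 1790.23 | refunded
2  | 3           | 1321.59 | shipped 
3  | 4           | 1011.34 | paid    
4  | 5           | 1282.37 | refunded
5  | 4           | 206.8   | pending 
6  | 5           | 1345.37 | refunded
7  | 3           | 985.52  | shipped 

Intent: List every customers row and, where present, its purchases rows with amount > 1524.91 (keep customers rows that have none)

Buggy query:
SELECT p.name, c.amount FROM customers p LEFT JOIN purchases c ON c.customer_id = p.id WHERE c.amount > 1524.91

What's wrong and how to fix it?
Bug: A WHERE condition on the right-hand table after LEFT JOIN drops unmatched parents

Fix: Put 'c.amount > 1524.91' in the JOIN's ON clause instead of WHERE

Corrected query:
SELECT p.name, c.amount FROM customers p LEFT JOIN purchases c ON c.customer_id = p.id AND c.amount > 1524.91

Result:
name  | amount 
------+--------
Grace | NULL   
Alice | 1790.23
Bob   | NULL   
Frank | NULL   
Dave  | NULL   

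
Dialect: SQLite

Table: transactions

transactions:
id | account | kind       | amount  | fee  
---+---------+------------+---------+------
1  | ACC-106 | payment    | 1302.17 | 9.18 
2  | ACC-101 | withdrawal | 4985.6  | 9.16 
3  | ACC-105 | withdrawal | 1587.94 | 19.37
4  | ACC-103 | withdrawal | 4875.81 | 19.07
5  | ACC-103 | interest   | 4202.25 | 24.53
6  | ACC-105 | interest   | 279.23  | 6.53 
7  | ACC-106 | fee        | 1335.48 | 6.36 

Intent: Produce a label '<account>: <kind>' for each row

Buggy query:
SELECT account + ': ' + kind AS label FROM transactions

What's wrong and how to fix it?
Bug: '+' is numeric addition; on text columns SQLite converts them to 0 instead of concatenating

Fix: Replace + with || to concatenate text

Corrected query:
SELECT account || ': ' || kind AS label FROM transactions

Result:
label              
-------------------
ACC-106: payment   
ACC-101: withdrawal
ACC-105: withdrawal
ACC-103: withdrawal
ACC-103: interest  
ACC-105: interest  
ACC-106: fee       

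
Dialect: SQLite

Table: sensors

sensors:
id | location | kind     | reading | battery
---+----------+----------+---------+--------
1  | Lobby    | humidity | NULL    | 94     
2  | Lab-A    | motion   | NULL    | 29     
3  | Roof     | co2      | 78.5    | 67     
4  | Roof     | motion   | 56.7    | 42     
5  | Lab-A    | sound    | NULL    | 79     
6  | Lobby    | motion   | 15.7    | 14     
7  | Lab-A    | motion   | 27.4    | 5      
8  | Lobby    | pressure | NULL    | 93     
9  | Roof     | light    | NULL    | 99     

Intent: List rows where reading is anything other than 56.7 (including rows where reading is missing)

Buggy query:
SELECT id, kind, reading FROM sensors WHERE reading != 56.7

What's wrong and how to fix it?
Bug: Inequality against NULL is unknown, not true; rows with NULL are dropped

Fix: Add an explicit OR reading IS NULL to include the missing-value rows

Corrected query:
SELECT id, kind, reading FROM sensors WHERE reading != 56.7 OR reading IS NULL

Result:
id | kind     | reading
---+----------+--------
1  | humidity | NULL   
2  | motion   | NULL   
3  | co2      | 78.5   
5  | sound    | NULL   
6  | motion   | 15.7   
7  | motion   | 27.4   
8  | pressure | NULL   
9  | light    | NULL   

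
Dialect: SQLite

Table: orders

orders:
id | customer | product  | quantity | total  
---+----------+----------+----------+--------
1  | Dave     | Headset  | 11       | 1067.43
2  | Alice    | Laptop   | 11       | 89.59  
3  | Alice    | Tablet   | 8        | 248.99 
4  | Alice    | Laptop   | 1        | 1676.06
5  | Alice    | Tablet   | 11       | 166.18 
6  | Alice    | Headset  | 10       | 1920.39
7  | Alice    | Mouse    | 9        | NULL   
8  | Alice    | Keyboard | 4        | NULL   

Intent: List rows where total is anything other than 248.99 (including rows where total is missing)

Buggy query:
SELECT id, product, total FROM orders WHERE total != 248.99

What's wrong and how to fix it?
Bug: Inequality against NULL is unknown, not true; rows with NULL are dropped

Fix: Handle NULL separately with IS NULL alongside the inequality

Corrected query:
SELECT id, product, total FROM orders WHERE total != 248.99 OR total IS NULL

Result:
id | product  | total  
---+----------+--------
1  | Headset  | 1067.43
2  | Laptop   | 89.59  
4  | Laptop   | 1676.06
5  | Tablet   | 166.18 
6  | Headset  | 1920.39
7  | Mouse    | NULL   
8  | Keyboard | NULL   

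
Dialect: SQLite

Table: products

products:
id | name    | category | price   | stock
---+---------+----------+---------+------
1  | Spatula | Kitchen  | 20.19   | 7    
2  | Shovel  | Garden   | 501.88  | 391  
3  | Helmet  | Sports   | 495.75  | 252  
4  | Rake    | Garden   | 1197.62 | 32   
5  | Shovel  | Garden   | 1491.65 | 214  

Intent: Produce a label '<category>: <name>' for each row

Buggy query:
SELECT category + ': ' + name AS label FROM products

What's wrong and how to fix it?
Bug: SQLite uses || for string concatenation; + coerces text to numbers (yielding 0)

Fix: Use the || operator for string concatenation

Corrected query:
SELECT category || ': ' || name AS label FROM products

Result:
label           
----------------
Kitchen: Spatula
Garden: Shovel  
Sports: Helmet  
Garden: Rake    
Garden: Shovel  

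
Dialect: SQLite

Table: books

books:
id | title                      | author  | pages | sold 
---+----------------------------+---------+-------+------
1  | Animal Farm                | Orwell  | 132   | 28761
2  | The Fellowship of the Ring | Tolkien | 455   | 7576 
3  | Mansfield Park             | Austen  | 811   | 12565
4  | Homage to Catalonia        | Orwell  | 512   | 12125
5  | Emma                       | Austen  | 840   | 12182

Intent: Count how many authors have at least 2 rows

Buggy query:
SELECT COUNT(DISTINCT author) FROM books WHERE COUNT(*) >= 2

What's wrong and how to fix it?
Bug: COUNT(*) cannot appear in WHERE; the per-group count doesn't exist yet

Fix: Use a subquery that GROUPs and filters with HAVING, then count its rows

Corrected query:
SELECT COUNT(*) FROM (SELECT author FROM books GROUP BY author HAVING COUNT(*) >= 2)

Result:
COUNT(*)
--------
2       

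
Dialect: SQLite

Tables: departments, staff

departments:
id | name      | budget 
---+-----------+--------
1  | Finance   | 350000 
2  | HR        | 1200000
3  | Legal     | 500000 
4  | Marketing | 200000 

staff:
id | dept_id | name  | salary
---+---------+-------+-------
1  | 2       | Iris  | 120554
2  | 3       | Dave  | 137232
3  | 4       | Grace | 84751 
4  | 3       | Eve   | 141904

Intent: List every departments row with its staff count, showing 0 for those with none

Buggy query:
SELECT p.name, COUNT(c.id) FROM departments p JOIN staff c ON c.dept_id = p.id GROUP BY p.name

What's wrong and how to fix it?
Bug: An inner join excludes parents with zero children

Fix: Switch to LEFT JOIN to retain unmatched parent rows

Corrected query:
SELECT p.name, COUNT(c.id) FROM departments p LEFT JOIN staff c ON c.dept_id = p.id GROUP BY p.name

Result:
name      | COUNT(c.id)
----------+------------
Finance   | 0          
HR        | 1          
Legal     | 2          
Marketing | 1          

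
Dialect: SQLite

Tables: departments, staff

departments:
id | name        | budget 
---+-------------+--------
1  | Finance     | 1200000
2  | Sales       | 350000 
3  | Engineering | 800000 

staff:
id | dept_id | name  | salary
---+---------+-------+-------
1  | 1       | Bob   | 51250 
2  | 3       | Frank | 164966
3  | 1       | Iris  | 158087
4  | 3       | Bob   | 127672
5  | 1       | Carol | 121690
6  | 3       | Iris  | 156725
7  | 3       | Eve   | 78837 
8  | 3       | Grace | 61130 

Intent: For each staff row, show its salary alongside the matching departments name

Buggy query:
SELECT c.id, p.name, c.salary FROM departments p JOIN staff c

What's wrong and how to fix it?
Bug: JOIN with no ON clause produces a cartesian product; every staff row pairs with every departments row

Fix: Add ON c.dept_id = p.id to the JOIN

Corrected query:
SELECT c.id, p.name, c.salary FROM departments p JOIN staff c ON c.dept_id = p.id

Result:
id | name        | salary
---+-------------+-------
1  | Finance     | 51250 
2  | Engineering | 164966
3  | Finance     | 158087
4  | Engineering | 127672
5  | Finance     | 121690
6  | Engineering | 156725
7  | Engineering | 78837 
8  | Engineering | 61130 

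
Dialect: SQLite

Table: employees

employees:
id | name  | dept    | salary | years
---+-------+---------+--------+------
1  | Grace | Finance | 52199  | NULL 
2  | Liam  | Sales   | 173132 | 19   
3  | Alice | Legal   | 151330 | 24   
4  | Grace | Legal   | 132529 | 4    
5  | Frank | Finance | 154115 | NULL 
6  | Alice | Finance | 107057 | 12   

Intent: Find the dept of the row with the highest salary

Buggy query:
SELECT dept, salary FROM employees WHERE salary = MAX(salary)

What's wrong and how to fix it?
Bug: WHERE is evaluated per row; an aggregate over the whole table isn't defined there

Fix: Use a subquery: WHERE salary = (SELECT MAX(salary) FROM employees)

Corrected query:
SELECT dept, salary FROM employees WHERE salary = (SELECT MAX(salary) FROM employees)

Result:
dept  | salary
------+-------
Sales | 173132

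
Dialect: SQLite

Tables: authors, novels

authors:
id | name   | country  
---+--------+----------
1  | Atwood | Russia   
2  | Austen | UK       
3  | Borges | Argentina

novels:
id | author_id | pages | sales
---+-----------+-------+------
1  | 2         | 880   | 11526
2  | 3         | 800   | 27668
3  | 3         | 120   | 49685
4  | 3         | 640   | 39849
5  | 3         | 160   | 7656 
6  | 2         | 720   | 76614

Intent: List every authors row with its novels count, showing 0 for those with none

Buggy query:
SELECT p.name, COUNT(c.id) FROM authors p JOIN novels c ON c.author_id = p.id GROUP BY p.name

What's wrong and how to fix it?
Bug: An inner join excludes parents with zero children

Fix: Switch to LEFT JOIN to retain unmatched parent rows

Corrected query:
SELECT p.name, COUNT(c.id) FROM authors p LEFT JOIN novels c ON c.author_id = p.id GROUP BY p.name

Result:
name   | COUNT(c.id)
-------+------------
Atwood | 0          
Austen | 2          
Borges | 4          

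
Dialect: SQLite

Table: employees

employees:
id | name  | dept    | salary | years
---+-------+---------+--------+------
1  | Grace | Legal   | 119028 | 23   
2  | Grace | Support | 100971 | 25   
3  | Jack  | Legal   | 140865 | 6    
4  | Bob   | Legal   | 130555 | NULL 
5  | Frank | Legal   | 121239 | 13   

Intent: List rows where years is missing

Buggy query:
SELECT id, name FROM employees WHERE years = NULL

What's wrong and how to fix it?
Bug: Comparing to NULL with '=' never matches; NULL = NULL is unknown, not true

Fix: Use IS NULL to test for NULL

Corrected query:
SELECT id, name FROM employees WHERE years IS NULL

Result:
id | name
---+-----
4  | Bob 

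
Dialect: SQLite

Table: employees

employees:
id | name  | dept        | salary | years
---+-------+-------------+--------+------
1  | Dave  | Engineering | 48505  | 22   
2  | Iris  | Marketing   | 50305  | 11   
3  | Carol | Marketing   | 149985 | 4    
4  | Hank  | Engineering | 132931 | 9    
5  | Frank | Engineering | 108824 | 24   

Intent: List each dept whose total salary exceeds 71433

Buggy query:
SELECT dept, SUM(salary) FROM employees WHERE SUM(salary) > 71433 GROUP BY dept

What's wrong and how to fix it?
Bug: Aggregate functions cannot appear in a WHERE clause

Fix: Use HAVING (which filters groups after aggregation) instead of WHERE

Corrected query:
SELECT dept, SUM(salary) FROM employees GROUP BY dept HAVING SUM(salary) > 71433

Result:
dept        | SUM(salary)
------------+------------
Engineering | 290260     
Marketing   | 200290     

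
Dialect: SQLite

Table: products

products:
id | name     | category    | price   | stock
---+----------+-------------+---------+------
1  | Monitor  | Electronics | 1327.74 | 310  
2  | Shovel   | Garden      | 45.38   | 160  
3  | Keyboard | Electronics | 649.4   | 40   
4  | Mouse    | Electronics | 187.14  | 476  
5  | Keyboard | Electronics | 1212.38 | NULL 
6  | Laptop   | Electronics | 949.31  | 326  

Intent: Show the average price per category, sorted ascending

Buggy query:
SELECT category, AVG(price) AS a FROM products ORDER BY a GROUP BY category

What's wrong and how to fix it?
Bug: GROUP BY must precede ORDER BY

Fix: Reorder: SELECT … FROM … GROUP BY … ORDER BY …

Corrected query:
SELECT category, AVG(price) AS a FROM products GROUP BY category ORDER BY a

Result:
category    | a      
------------+--------
Garden      | 45.38  
Electronics | 865.194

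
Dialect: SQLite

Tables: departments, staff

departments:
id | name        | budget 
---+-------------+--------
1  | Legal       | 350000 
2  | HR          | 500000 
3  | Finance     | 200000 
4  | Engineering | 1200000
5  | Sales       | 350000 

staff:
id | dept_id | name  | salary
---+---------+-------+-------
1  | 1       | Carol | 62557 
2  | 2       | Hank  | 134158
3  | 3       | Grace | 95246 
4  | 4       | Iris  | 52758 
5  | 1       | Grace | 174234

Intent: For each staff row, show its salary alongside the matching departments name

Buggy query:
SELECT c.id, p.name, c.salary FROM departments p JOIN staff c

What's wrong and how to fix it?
Bug: Missing join condition: each staff row is matched to all departments rows instead of just its own

Fix: Specify the join condition linking the foreign key to the parent id

Corrected query:
SELECT c.id, p.name, c.salary FROM departments p JOIN staff c ON c.dept_id = p.id

Result:
id | name        | salary
---+-------------+-------
1  | Legal       | 62557 
2  | HR          | 134158
3  | Finance     | 95246 
4  | Engineering | 52758 
5  | Legal       | 174234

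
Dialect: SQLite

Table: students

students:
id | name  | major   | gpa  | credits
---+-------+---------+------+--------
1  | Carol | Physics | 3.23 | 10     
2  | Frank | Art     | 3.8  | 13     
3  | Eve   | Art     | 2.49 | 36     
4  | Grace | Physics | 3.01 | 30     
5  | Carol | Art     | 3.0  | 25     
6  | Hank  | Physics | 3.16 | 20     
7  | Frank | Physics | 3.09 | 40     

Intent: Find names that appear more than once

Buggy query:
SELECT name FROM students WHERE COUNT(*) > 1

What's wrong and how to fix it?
Bug: COUNT(*) is an aggregate and cannot be used in WHERE

Fix: Group first, then use HAVING for the count condition

Corrected query:
SELECT name FROM students GROUP BY name HAVING COUNT(*) > 1

Result:
name 
-----
Carol
Frank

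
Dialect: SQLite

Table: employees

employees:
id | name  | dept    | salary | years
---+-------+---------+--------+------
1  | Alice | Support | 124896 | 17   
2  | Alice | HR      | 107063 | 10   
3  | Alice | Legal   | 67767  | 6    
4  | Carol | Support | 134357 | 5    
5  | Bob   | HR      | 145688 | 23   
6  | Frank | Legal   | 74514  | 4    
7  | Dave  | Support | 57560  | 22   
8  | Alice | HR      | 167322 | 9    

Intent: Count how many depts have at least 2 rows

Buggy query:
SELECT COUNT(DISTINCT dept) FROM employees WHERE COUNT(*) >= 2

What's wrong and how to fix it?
Bug: COUNT(*) cannot appear in WHERE; the per-group count doesn't exist yet

Fix: Group first with HAVING COUNT(*) >= 2, then COUNT the resulting groups

Corrected query:
SELECT COUNT(*) FROM (SELECT dept FROM employees GROUP BY dept HAVING COUNT(*) >= 2)

Result:
COUNT(*)
--------
3       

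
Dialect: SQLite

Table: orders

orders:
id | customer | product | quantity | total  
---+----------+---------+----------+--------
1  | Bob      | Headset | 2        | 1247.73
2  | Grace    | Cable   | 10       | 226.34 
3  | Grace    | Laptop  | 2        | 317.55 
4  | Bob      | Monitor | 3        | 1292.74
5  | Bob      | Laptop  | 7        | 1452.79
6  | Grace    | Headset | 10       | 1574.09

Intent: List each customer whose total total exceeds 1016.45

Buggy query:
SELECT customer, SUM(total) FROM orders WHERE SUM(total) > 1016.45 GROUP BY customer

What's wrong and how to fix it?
Bug: SUM(total) is an aggregate, but WHERE filters rows before aggregation

Fix: Move the aggregate condition to a HAVING clause

Corrected query:
SELECT customer, SUM(total) FROM orders GROUP BY customer HAVING SUM(total) > 1016.45

Result:
customer | SUM(total)
---------+-----------
Bob      | 3993.26   
Grace    | 2117.98   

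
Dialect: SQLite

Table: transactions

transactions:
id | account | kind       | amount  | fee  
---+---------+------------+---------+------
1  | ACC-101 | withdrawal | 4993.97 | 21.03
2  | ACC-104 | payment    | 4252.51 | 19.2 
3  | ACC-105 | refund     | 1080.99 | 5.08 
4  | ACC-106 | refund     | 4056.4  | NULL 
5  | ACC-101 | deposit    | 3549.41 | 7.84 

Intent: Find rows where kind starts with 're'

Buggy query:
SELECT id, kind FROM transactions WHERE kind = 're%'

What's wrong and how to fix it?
Bug: '=' compares the literal string including the % character; pattern matching needs LIKE

Fix: Replace '=' with LIKE so 're%' is treated as a pattern

Corrected query:
SELECT id, kind FROM transactions WHERE kind LIKE 're%'

Result:
id | kind  
---+-------
3  | refund
4  | refund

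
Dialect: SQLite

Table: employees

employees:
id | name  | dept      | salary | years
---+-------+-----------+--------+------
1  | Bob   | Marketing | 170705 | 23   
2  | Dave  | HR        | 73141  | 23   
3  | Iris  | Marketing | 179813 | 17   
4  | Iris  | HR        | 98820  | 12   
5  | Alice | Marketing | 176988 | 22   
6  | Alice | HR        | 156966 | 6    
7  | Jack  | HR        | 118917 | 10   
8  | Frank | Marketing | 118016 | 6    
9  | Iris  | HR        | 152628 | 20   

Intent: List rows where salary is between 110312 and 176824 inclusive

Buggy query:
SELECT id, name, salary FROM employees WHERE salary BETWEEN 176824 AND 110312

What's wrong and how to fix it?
Bug: BETWEEN expects the lower bound first; with 176824 AND 110312 the range is empty

Fix: Write BETWEEN 110312 AND 176824

Corrected query:
SELECT id, name, salary FROM employees WHERE salary BETWEEN 110312 AND 176824

Result:
id | name  | salary
---+-------+-------
1  | Bob   | 170705
6  | Alice | 156966
7  | Jack  | 118917
8  | Frank | 118016
9  | Iris  | 152628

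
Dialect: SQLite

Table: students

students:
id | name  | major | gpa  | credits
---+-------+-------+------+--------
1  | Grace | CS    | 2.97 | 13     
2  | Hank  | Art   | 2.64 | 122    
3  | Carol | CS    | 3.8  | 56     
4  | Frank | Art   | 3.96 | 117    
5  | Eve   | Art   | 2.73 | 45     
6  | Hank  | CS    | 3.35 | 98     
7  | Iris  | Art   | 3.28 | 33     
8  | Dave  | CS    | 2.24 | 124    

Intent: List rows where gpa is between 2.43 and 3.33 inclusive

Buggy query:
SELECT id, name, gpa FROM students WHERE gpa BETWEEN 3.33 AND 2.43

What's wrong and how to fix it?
Bug: The bounds are reversed; BETWEEN a AND b requires a <= b to match anything

Fix: Write BETWEEN 2.43 AND 3.33

Corrected query:
SELECT id, name, gpa FROM students WHERE gpa BETWEEN 2.43 AND 3.33

Result:
id | name  | gpa 
---+-------+-----
1  | Grace | 2.97
2  | Hank  | 2.64
5  | Eve   | 2.73
7  | Iris  | 3.28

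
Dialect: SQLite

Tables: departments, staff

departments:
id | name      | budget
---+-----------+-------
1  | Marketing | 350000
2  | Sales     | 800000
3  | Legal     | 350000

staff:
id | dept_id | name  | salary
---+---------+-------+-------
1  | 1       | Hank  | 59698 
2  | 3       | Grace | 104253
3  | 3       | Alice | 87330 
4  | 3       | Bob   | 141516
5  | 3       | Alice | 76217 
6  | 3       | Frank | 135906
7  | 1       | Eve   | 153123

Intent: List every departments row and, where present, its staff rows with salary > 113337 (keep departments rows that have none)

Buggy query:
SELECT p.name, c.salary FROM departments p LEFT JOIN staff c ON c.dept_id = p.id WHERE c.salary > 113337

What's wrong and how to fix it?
Bug: A WHERE condition on the right-hand table after LEFT JOIN drops unmatched parents

Fix: Put 'c.salary > 113337' in the JOIN's ON clause instead of WHERE

Corrected query:
SELECT p.name, c.salary FROM departments p LEFT JOIN staff c ON c.dept_id = p.id AND c.salary > 113337

Result:
name      | salary
----------+-------
Marketing | 153123
Sales     | NULL  
Legal     | 135906
Legal     | 141516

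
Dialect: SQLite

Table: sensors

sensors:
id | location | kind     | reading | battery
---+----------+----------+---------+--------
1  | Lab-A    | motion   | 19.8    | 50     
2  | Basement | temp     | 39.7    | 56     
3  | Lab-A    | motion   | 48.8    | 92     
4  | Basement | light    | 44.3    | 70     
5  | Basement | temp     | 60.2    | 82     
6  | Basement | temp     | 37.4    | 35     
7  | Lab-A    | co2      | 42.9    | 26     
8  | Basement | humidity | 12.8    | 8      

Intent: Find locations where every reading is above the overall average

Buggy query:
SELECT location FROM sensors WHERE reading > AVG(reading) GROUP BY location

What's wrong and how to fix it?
Bug: WHERE evaluates per row before aggregation, so AVG() is unavailable

Fix: Use a subquery for AVG and a HAVING MIN(...) filter so the condition holds for every row in the group

Corrected query:
SELECT location FROM sensors GROUP BY location HAVING MIN(reading) > (SELECT AVG(reading) FROM sensors)

Result:
(no rows)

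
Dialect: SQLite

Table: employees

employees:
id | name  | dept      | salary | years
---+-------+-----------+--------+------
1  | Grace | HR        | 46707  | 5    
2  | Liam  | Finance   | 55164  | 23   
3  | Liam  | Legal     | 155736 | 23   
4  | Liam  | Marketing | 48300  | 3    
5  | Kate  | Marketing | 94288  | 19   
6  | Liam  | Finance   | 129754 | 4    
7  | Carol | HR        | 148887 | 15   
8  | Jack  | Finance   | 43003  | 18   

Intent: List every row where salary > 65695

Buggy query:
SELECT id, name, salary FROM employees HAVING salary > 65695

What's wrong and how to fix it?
Bug: This is a non-aggregate query (no GROUP BY, no aggregates), so in SQLite the HAVING clause is invalid here; a row-level condition belongs in WHERE

Fix: Replace HAVING with WHERE since the condition applies to individual rows

Corrected query:
SELECT id, name, salary FROM employees WHERE salary > 65695

Result:
id | name  | salary
---+-------+-------
3  | Liam  | 155736
5  | Kate  | 94288 
6  | Liam  | 129754
7  | Carol | 148887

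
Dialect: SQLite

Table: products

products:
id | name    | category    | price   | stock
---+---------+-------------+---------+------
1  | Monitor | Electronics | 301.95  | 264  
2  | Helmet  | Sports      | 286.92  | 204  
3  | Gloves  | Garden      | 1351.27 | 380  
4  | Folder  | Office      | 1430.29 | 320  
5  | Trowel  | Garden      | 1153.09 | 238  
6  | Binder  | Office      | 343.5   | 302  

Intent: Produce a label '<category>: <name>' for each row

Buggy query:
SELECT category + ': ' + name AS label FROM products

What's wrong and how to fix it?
Bug: '+' is numeric addition; on text columns SQLite converts them to 0 instead of concatenating

Fix: Replace + with || to concatenate text

Corrected query:
SELECT category || ': ' || name AS label FROM products

Result:
label               
--------------------
Electronics: Monitor
Sports: Helmet      
Garden: Gloves      
Office: Folder      
Garden: Trowel      
Office: Binder      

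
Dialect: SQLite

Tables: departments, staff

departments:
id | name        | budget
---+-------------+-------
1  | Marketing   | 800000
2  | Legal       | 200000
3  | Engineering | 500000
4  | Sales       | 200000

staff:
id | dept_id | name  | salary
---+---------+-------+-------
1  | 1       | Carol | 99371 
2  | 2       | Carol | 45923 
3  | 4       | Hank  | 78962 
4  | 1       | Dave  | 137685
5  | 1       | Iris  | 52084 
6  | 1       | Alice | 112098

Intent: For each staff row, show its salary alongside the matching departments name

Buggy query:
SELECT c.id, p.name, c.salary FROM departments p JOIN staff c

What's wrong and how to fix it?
Bug: JOIN with no ON clause produces a cartesian product; every staff row pairs with every departments row

Fix: Add ON c.dept_id = p.id to the JOIN

Corrected query:
SELECT c.id, p.name, c.salary FROM departments p JOIN staff c ON c.dept_id = p.id

Result:
id | name      | salary
---+-----------+-------
1  | Marketing | 99371 
2  | Legal     | 45923 
3  | Sales     | 78962 
4  | Marketing | 137685
5  | Marketing | 52084 
6  | Marketing | 112098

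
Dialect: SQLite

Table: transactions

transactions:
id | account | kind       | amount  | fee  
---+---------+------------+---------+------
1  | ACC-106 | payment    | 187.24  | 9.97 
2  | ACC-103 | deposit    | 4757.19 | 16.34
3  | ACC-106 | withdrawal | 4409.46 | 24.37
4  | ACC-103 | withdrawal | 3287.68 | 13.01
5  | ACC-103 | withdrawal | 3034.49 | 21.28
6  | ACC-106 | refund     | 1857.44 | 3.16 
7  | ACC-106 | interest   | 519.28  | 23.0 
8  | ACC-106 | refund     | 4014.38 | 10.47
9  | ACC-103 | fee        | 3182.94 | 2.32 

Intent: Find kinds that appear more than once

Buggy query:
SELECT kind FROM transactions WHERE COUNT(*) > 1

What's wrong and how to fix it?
Bug: COUNT(*) is an aggregate and cannot be used in WHERE

Fix: GROUP BY kind, then filter groups with HAVING COUNT(*) > 1

Corrected query:
SELECT kind FROM transactions GROUP BY kind HAVING COUNT(*) > 1

Result:
kind      
----------
refund    
withdrawal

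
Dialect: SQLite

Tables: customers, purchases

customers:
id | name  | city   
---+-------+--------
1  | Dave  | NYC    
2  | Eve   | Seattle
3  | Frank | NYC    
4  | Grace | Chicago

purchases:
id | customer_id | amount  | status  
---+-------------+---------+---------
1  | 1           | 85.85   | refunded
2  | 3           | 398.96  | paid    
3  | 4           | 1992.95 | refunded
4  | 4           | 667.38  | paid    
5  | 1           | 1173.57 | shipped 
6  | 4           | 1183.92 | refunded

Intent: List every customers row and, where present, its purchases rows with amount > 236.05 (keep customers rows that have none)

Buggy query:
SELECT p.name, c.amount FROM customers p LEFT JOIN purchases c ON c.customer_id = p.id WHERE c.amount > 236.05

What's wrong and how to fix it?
Bug: Filtering c.amount in WHERE discards the NULL rows produced by LEFT JOIN, turning it into an inner join

Fix: Put 'c.amount > 236.05' in the JOIN's ON clause instead of WHERE

Corrected query:
SELECT p.name, c.amount FROM customers p LEFT JOIN purchases c ON c.customer_id = p.id AND c.amount > 236.05

Result:
name  | amount 
------+--------
Dave  | 1173.57
Eve   | NULL   
Frank | 398.96 
Grace | 667.38 
Grace | 1183.92
Grace | 1992.95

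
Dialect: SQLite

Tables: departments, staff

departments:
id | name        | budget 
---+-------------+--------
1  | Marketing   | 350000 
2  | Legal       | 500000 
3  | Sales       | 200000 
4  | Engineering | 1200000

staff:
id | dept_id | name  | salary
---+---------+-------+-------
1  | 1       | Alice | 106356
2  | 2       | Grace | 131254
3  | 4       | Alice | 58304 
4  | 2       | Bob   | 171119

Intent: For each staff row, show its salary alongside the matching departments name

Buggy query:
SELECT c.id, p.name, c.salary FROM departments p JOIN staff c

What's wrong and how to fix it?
Bug: Missing join condition: each staff row is matched to all departments rows instead of just its own

Fix: Add ON c.dept_id = p.id to the JOIN

Corrected query:
SELECT c.id, p.name, c.salary FROM departments p JOIN staff c ON c.dept_id = p.id

Result:
id | name        | salary
---+-------------+-------
1  | Marketing   | 106356
2  | Legal       | 131254
3  | Engineering | 58304 
4  | Legal       | 171119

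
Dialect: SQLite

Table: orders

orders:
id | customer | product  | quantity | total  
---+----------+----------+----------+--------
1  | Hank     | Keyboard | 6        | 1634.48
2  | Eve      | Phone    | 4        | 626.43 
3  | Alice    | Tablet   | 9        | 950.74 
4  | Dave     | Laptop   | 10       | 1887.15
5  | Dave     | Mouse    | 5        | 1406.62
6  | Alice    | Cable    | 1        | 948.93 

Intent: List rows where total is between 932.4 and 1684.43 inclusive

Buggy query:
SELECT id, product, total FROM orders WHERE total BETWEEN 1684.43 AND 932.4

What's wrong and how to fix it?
Bug: BETWEEN expects the lower bound first; with 1684.43 AND 932.4 the range is empty

Fix: Write BETWEEN 932.4 AND 1684.43

Corrected query:
SELECT id, product, total FROM orders WHERE total BETWEEN 932.4 AND 1684.43

Result:
id | product  | total  
---+----------+--------
1  | Keyboard | 1634.48
3  | Tablet   | 950.74 
5  | Mouse    | 1406.62
6  | Cable    | 948.93 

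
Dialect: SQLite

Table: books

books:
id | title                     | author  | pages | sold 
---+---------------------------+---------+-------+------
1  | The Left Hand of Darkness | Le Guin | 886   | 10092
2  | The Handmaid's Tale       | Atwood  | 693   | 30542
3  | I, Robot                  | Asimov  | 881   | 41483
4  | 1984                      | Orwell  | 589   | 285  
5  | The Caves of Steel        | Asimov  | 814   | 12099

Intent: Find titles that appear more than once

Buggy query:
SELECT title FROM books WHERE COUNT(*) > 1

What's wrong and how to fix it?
Bug: WHERE can't reference COUNT(*); aggregates are computed after WHERE

Fix: GROUP BY title, then filter groups with HAVING COUNT(*) > 1

Corrected query:
SELECT title FROM books GROUP BY title HAVING COUNT(*) > 1

Result:
(no rows)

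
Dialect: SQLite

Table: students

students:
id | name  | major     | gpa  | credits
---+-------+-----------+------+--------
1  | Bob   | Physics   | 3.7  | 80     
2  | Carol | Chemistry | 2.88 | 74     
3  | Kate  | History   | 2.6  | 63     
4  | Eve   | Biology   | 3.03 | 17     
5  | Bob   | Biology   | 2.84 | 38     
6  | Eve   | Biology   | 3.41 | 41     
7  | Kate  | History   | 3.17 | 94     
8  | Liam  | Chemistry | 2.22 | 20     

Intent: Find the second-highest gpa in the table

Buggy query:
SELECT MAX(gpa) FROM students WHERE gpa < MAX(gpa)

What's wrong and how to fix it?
Bug: The inner MAX is an aggregate inside WHERE, which is not allowed

Fix: Put the inner MAX in a scalar subquery

Corrected query:
SELECT MAX(gpa) FROM students WHERE gpa < (SELECT MAX(gpa) FROM students)

Result:
MAX(gpa)
--------
3.41    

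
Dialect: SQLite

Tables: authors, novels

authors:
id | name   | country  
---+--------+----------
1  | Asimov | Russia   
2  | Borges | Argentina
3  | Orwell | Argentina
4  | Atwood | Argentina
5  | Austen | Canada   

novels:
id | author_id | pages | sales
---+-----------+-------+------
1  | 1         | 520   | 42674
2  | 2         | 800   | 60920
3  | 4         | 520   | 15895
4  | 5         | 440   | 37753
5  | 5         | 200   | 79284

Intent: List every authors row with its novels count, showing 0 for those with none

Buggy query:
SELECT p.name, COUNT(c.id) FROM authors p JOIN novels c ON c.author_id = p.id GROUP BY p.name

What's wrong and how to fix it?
Bug: An inner join excludes parents with zero children

Fix: Switch to LEFT JOIN to retain unmatched parent rows

Corrected query:
SELECT p.name, COUNT(c.id) FROM authors p LEFT JOIN novels c ON c.author_id = p.id GROUP BY p.name

Result:
name   | COUNT(c.id)
-------+------------
Asimov | 1          
Atwood | 1          
Austen | 2          
Borges | 1          
Orwell | 0          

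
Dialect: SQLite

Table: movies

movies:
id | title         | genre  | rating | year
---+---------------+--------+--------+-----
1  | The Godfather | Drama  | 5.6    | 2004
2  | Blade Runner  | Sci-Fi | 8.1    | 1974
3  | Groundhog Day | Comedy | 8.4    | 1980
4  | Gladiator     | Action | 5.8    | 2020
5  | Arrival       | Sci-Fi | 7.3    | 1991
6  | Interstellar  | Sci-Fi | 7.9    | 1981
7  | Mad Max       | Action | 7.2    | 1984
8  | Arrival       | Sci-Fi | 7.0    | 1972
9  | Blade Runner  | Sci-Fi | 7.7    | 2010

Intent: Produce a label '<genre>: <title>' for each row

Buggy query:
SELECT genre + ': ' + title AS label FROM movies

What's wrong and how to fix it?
Bug: SQLite uses || for string concatenation; + coerces text to numbers (yielding 0)

Fix: Replace + with || to concatenate text

Corrected query:
SELECT genre || ': ' || title AS label FROM movies

Result:
label                
---------------------
Drama: The Godfather 
Sci-Fi: Blade Runner 
Comedy: Groundhog Day
Action: Gladiator    
Sci-Fi: Arrival      
Sci-Fi: Interstellar 
Action: Mad Max      
Sci-Fi: Arrival      
Sci-Fi: Blade Runner 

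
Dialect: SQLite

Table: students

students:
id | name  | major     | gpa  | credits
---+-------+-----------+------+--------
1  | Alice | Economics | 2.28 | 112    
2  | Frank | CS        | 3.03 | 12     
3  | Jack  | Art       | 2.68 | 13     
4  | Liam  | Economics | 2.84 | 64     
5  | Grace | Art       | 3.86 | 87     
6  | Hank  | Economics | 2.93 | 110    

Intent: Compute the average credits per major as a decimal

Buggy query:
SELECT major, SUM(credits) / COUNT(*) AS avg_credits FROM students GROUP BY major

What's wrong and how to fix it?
Bug: SUM(credits) and COUNT(*) are both integers; the division truncates the fractional part

Fix: Cast one side to REAL so the division keeps the fractional part

Corrected query:
SELECT major, SUM(credits) * 1.0 / COUNT(*) AS avg_credits FROM students GROUP BY major

Result:
major     | avg_credits
----------+------------
Art       | 50         
CS        | 12         
Economics | 95.333333  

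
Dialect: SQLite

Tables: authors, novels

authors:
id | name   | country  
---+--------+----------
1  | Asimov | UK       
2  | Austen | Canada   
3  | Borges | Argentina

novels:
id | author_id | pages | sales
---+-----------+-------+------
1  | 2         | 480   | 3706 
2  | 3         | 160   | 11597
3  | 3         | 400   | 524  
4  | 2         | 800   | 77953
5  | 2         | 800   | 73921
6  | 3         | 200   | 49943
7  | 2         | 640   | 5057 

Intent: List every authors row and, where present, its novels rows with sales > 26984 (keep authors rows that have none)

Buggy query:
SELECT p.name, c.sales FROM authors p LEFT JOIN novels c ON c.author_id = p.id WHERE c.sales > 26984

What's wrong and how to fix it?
Bug: A WHERE condition on the right-hand table after LEFT JOIN drops unmatched parents

Fix: Move the right-table condition into the ON clause so unmatched parents are kept

Corrected query:
SELECT p.name, c.sales FROM authors p LEFT JOIN novels c ON c.author_id = p.id AND c.sales > 26984

Result:
name   | sales
-------+------
Asimov | NULL 
Austen | 73921
Austen | 77953
Borges | 49943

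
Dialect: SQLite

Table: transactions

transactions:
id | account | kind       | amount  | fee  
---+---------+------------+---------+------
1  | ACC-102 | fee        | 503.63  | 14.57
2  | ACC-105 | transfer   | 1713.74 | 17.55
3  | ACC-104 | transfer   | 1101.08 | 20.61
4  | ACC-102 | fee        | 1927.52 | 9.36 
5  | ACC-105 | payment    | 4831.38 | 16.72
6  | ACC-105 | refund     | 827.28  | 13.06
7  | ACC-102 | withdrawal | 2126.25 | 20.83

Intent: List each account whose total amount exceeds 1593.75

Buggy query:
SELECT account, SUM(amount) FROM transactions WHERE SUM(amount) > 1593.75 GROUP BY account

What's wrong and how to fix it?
Bug: SUM(amount) is an aggregate, but WHERE filters rows before aggregation

Fix: Move the aggregate condition to a HAVING clause

Corrected query:
SELECT account, SUM(amount) FROM transactions GROUP BY account HAVING SUM(amount) > 1593.75

Result:
account | SUM(amount)
--------+------------
ACC-102 | 4557.4     
ACC-105 | 7372.4     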